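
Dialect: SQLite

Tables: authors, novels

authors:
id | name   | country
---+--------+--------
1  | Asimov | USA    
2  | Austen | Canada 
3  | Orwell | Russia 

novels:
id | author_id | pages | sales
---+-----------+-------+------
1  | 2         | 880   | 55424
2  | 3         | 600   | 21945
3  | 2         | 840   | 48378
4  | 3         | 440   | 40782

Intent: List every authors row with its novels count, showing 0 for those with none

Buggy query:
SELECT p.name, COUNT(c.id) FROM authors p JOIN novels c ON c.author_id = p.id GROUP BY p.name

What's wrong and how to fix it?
Bug: An inner join excludes parents with zero children

Fix: Use LEFT JOIN so parents without children still appear (COUNT(c.id) gives 0)

Corrected query:
SELECT p.name, COUNT(c.id) FROM authors p LEFT JOIN novels c ON c.author_id = p.id GROUP BY p.name

Result:
name   | COUNT(c.id)
-------+------------
Asimov | 0          
Austen | 2          
Orwell | 2          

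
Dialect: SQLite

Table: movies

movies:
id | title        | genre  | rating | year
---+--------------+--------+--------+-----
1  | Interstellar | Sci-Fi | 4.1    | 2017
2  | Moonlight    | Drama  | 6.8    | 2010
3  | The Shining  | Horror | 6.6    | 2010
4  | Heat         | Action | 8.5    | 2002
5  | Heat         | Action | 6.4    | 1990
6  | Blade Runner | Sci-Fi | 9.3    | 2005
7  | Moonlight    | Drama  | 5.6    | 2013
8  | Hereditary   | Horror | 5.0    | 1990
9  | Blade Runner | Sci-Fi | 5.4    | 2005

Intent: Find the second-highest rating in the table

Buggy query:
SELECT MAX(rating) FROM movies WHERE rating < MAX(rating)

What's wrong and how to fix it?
Bug: MAX(rating) on the right of the comparison is an aggregate-in-WHERE error

Fix: Compute the overall MAX in a subquery, then take MAX of rows below it

Corrected query:
SELECT MAX(rating) FROM movies WHERE rating < (SELECT MAX(rating) FROM movies)

Result:
MAX(rating)
-----------
8.5        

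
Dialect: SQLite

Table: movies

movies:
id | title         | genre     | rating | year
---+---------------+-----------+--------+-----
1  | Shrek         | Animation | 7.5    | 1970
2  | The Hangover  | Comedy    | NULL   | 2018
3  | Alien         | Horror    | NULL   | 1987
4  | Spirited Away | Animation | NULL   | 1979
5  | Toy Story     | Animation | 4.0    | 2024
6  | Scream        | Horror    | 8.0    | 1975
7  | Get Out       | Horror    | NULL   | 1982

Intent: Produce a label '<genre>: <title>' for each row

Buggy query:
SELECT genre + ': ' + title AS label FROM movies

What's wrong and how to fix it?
Bug: '+' is numeric addition; on text columns SQLite converts them to 0 instead of concatenating

Fix: Use the || operator for string concatenation

Corrected query:
SELECT genre || ': ' || title AS label FROM movies

Result:
label                   
------------------------
Animation: Shrek        
Comedy: The Hangover    
Horror: Alien           
Animation: Spirited Away
Animation: Toy Story    
Horror: Scream          
Horror: Get Out         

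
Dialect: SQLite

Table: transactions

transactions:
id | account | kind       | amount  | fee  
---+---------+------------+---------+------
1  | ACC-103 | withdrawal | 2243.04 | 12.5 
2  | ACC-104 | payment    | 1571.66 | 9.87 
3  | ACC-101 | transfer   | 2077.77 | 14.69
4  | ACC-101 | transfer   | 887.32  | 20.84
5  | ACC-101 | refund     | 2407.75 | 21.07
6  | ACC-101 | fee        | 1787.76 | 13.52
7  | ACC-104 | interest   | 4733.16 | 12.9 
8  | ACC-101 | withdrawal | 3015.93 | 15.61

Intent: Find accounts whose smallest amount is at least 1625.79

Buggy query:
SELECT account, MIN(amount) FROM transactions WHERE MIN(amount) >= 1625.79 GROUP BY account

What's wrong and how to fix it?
Bug: MIN() in WHERE is a misuse of aggregate

Fix: Use HAVING for the per-group MIN condition

Corrected query:
SELECT account, MIN(amount) FROM transactions GROUP BY account HAVING MIN(amount) >= 1625.79

Result:
account | MIN(amount)
--------+------------
ACC-103 | 2243.04    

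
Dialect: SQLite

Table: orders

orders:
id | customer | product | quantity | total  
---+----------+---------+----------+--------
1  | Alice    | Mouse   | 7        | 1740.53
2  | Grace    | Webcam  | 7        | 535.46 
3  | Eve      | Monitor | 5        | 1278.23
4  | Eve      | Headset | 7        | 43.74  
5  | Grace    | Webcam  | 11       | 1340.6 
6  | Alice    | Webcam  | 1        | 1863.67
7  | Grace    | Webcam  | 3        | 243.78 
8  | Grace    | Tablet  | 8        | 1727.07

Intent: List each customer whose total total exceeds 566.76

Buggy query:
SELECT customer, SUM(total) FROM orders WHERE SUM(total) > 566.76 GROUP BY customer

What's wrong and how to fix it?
Bug: SUM(total) is an aggregate, but WHERE filters rows before aggregation

Fix: Move the aggregate condition to a HAVING clause

Corrected query:
SELECT customer, SUM(total) FROM orders GROUP BY customer HAVING SUM(total) > 566.76

Result:
customer | SUM(total)
---------+-----------
Alice    | 3604.2    
Eve      | 1321.97   
Grace    | 3846.91   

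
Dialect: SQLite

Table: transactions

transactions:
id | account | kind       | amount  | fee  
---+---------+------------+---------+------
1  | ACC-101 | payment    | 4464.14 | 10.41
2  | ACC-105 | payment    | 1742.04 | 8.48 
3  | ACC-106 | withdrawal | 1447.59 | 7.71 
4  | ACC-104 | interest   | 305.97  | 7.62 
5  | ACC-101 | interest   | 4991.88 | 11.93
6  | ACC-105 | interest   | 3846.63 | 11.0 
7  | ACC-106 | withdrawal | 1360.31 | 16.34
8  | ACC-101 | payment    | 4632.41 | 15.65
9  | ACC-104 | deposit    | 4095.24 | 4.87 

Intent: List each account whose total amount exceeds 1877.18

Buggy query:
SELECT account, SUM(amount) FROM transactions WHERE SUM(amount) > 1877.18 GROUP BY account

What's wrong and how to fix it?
Bug: WHERE runs before GROUP BY, so aggregates aren't available there

Fix: Use HAVING (which filters groups after aggregation) instead of WHERE

Corrected query:
SELECT account, SUM(amount) FROM transactions GROUP BY account HAVING SUM(amount) > 1877.18

Result:
account | SUM(amount)
--------+------------
ACC-101 | 14088.43   
ACC-104 | 4401.21    
ACC-105 | 5588.67    
ACC-106 | 2807.9     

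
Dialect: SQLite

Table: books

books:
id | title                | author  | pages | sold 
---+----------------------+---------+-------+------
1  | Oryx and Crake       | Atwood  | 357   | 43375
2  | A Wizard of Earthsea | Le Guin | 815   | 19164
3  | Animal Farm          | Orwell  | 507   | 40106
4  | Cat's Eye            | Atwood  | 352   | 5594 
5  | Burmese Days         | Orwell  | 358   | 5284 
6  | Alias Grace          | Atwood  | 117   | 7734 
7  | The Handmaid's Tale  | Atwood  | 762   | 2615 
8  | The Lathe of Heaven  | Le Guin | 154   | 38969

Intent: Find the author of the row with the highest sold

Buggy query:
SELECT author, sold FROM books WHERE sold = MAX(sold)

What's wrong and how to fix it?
Bug: WHERE is evaluated per row; an aggregate over the whole table isn't defined there

Fix: Use a subquery: WHERE sold = (SELECT MAX(sold) FROM books)

Corrected query:
SELECT author, sold FROM books WHERE sold = (SELECT MAX(sold) FROM books)

Result:
author | sold 
-------+------
Atwood | 43375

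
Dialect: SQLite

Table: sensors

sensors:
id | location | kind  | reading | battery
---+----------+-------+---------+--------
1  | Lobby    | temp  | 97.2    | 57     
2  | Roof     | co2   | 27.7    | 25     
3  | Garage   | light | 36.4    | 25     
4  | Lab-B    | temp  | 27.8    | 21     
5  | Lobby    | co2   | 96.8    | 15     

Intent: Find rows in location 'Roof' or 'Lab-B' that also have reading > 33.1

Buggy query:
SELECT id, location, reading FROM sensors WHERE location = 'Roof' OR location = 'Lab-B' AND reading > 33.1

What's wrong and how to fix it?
Bug: Without parentheses, AND is evaluated before OR, so the reading filter only applies to the 'Lab-B' branch

Fix: Add parentheses around the OR so the AND applies to both alternatives

Corrected query:
SELECT id, location, reading FROM sensors WHERE (location = 'Roof' OR location = 'Lab-B') AND reading > 33.1

Result:
(no rows)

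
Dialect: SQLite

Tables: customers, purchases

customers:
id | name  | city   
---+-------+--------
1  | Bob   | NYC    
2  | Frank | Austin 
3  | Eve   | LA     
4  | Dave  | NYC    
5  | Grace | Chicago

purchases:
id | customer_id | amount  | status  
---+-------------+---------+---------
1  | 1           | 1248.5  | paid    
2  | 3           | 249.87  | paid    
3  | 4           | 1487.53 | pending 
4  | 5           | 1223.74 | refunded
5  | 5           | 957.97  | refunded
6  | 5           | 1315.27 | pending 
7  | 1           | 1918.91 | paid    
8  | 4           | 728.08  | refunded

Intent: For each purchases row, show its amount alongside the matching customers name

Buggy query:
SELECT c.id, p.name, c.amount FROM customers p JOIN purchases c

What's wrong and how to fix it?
Bug: Missing join condition: each purchases row is matched to all customers rows instead of just its own

Fix: Specify the join condition linking the foreign key to the parent id

Corrected query:
SELECT c.id, p.name, c.amount FROM customers p JOIN purchases c ON c.customer_id = p.id

Result:
id | name  | amount 
---+-------+--------
1  | Bob   | 1248.5 
2  | Eve   | 249.87 
3  | Dave  | 1487.53
4  | Grace | 1223.74
5  | Grace | 957.97 
6  | Grace | 1315.27
7  | Bob   | 1918.91
8  | Dave  | 728.08 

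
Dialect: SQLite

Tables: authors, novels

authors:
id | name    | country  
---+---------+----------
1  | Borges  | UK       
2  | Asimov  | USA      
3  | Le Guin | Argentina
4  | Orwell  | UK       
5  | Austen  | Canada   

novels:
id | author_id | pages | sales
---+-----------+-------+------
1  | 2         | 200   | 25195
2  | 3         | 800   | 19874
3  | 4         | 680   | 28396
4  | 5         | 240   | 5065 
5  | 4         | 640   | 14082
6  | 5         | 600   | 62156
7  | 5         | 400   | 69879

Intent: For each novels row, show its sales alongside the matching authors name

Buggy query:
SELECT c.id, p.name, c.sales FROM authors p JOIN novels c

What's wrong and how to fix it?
Bug: JOIN with no ON clause produces a cartesian product; every novels row pairs with every authors row

Fix: Specify the join condition linking the foreign key to the parent id

Corrected query:
SELECT c.id, p.name, c.sales FROM authors p JOIN novels c ON c.author_id = p.id

Result:
id | name    | sales
---+---------+------
1  | Asimov  | 25195
2  | Le Guin | 19874
3  | Orwell  | 28396
4  | Austen  | 5065 
5  | Orwell  | 14082
6  | Austen  | 62156
7  | Austen  | 69879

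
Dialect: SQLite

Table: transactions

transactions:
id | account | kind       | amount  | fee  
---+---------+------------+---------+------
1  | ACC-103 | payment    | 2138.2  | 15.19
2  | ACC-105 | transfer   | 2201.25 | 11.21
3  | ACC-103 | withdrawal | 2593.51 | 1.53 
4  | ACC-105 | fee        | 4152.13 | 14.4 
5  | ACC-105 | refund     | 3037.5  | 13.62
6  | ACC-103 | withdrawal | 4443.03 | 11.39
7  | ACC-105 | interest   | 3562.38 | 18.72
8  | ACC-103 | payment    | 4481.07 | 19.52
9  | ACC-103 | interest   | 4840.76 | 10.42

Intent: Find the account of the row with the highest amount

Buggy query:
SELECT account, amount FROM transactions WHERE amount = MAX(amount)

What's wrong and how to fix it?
Bug: MAX(amount) is an aggregate and cannot be used directly in WHERE

Fix: Wrap MAX in a scalar subquery so WHERE compares against a single value

Corrected query:
SELECT account, amount FROM transactions WHERE amount = (SELECT MAX(amount) FROM transactions)

Result:
account | amount 
--------+--------
ACC-103 | 4840.76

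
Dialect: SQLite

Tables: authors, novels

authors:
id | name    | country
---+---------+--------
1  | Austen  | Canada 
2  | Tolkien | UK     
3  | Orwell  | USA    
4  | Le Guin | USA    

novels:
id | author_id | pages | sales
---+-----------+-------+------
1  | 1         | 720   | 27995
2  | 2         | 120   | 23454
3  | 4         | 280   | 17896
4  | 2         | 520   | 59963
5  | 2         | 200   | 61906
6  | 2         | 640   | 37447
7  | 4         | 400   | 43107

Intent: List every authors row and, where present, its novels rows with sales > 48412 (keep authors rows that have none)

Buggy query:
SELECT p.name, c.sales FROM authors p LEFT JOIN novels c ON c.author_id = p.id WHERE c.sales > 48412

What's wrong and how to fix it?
Bug: A WHERE condition on the right-hand table after LEFT JOIN drops unmatched parents

Fix: Put 'c.sales > 48412' in the JOIN's ON clause instead of WHERE

Corrected query:
SELECT p.name, c.sales FROM authors p LEFT JOIN novels c ON c.author_id = p.id AND c.sales > 48412

Result:
name    | sales
--------+------
Austen  | NULL 
Tolkien | 59963
Tolkien | 61906
Orwell  | NULL 
Le Guin | NULL 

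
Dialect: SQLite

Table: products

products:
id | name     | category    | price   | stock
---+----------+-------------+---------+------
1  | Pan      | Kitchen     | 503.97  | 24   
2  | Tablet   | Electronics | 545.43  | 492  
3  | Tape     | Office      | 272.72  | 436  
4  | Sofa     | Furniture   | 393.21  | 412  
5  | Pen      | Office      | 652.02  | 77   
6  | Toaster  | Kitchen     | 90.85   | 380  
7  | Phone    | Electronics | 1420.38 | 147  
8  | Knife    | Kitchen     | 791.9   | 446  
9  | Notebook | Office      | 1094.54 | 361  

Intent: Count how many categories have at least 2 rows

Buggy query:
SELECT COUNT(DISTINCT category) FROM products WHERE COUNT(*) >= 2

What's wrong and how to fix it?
Bug: WHERE filters individual rows, not groups, so a group-level COUNT is invalid there

Fix: Group first with HAVING COUNT(*) >= 2, then COUNT the resulting groups

Corrected query:
SELECT COUNT(*) FROM (SELECT category FROM products GROUP BY category HAVING COUNT(*) >= 2)

Result:
COUNT(*)
--------
3       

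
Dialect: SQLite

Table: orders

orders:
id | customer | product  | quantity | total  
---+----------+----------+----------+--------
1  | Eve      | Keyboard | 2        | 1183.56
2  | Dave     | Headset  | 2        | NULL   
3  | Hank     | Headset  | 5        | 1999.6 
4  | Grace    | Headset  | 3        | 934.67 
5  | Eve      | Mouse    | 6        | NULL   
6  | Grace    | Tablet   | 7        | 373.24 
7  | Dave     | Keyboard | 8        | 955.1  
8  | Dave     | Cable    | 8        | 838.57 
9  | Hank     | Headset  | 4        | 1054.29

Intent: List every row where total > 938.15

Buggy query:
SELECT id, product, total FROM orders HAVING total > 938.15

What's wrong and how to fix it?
Bug: This is a non-aggregate query (no GROUP BY, no aggregates), so in SQLite the HAVING clause is invalid here; a row-level condition belongs in WHERE

Fix: Replace HAVING with WHERE since the condition applies to individual rows

Corrected query:
SELECT id, product, total FROM orders WHERE total > 938.15

Result:
id | product  | total  
---+----------+--------
1  | Keyboard | 1183.56
3  | Headset  | 1999.6 
7  | Keyboard | 955.1  
9  | Headset  | 1054.29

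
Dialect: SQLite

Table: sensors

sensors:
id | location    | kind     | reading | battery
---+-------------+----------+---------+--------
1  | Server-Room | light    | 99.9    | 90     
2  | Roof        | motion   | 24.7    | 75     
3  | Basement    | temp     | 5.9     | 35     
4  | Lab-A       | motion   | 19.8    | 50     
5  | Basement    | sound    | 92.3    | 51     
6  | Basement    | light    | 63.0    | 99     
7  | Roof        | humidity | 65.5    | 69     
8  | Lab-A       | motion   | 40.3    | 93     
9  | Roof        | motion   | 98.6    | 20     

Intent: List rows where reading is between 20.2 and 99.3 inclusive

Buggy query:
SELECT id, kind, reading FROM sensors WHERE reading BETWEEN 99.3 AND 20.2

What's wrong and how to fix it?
Bug: BETWEEN expects the lower bound first; with 99.3 AND 20.2 the range is empty

Fix: Swap the bounds so the smaller value comes first

Corrected query:
SELECT id, kind, reading FROM sensors WHERE reading BETWEEN 20.2 AND 99.3

Result:
id | kind     | reading
---+----------+--------
2  | motion   | 24.7   
5  | sound    | 92.3   
6  | light    | 63     
7  | humidity | 65.5   
8  | motion   | 40.3   
9  | motion   | 98.6   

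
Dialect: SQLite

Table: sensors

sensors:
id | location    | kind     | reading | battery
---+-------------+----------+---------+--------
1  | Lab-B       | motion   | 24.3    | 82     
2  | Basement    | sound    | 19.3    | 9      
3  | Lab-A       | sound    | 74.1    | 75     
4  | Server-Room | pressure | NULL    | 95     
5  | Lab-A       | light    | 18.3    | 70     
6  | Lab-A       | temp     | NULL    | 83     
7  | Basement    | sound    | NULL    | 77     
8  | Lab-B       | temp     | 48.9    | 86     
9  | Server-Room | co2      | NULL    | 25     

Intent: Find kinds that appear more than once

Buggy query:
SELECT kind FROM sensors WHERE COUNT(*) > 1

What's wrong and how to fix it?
Bug: COUNT(*) is an aggregate and cannot be used in WHERE

Fix: GROUP BY kind, then filter groups with HAVING COUNT(*) > 1

Corrected query:
SELECT kind FROM sensors GROUP BY kind HAVING COUNT(*) > 1

Result:
kind 
-----
sound
temp 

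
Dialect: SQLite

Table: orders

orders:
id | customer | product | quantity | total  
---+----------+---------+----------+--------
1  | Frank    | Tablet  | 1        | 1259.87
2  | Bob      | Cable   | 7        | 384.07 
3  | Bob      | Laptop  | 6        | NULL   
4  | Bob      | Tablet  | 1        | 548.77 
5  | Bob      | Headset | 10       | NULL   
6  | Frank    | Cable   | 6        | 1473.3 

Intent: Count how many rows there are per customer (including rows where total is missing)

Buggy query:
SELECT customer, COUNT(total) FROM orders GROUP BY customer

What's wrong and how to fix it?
Bug: COUNT(column) counts non-NULL values only; rows with NULL total aren't counted

Fix: Replace COUNT(total) with COUNT(*)

Corrected query:
SELECT customer, COUNT(*) FROM orders GROUP BY customer

Result:
customer | COUNT(*)
---------+---------
Bob      | 4       
Frank    | 2       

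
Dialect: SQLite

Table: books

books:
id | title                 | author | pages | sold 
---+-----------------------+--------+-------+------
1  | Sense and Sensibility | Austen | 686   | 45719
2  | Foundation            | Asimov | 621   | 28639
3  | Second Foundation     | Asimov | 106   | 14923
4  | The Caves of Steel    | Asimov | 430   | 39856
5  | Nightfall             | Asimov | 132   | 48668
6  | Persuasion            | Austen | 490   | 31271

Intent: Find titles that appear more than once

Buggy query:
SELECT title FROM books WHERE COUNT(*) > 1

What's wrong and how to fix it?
Bug: WHERE can't reference COUNT(*); aggregates are computed after WHERE

Fix: Group first, then use HAVING for the count condition

Corrected query:
SELECT title FROM books GROUP BY title HAVING COUNT(*) > 1

Result:
(no rows)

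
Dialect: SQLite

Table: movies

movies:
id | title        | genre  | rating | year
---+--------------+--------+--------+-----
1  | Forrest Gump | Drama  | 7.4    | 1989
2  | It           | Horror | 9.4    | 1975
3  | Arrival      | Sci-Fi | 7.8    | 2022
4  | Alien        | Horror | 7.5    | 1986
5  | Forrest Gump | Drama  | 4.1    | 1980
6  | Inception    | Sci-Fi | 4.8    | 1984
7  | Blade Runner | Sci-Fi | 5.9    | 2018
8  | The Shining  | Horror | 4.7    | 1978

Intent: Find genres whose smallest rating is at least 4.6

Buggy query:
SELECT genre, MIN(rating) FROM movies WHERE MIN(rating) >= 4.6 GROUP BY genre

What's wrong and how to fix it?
Bug: MIN() in WHERE is a misuse of aggregate

Fix: Replace WHERE with HAVING after the GROUP BY

Corrected query:
SELECT genre, MIN(rating) FROM movies GROUP BY genre HAVING MIN(rating) >= 4.6

Result:
genre  | MIN(rating)
-------+------------
Horror | 4.7        
Sci-Fi | 4.8        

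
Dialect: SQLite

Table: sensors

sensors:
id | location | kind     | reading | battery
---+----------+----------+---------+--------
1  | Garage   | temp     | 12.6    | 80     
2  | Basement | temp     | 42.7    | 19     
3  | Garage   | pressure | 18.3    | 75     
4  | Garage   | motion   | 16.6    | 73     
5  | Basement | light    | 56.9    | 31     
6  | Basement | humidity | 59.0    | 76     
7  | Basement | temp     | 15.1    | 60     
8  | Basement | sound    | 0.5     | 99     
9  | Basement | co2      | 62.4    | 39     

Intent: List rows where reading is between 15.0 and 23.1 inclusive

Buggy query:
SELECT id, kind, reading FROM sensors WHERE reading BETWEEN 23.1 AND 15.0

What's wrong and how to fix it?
Bug: BETWEEN expects the lower bound first; with 23.1 AND 15.0 the range is empty

Fix: Swap the bounds so the smaller value comes first

Corrected query:
SELECT id, kind, reading FROM sensors WHERE reading BETWEEN 15.0 AND 23.1

Result:
id | kind     | reading
---+----------+--------
3  | pressure | 18.3   
4  | motion   | 16.6   
7  | temp     | 15.1   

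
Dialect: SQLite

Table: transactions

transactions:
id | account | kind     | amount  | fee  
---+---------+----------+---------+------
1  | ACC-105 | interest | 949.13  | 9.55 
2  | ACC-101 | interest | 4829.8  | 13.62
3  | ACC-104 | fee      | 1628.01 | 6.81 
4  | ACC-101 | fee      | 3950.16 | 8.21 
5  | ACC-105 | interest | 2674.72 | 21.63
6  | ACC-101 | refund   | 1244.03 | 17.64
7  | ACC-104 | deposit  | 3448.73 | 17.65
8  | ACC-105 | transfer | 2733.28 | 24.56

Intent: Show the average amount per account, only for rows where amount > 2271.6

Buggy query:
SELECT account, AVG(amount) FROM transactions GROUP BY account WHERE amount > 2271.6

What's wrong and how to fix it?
Bug: Row-level WHERE must come before GROUP BY in the clause order

Fix: Move the WHERE clause before GROUP BY

Corrected query:
SELECT account, AVG(amount) FROM transactions WHERE amount > 2271.6 GROUP BY account

Result:
account | AVG(amount)
--------+------------
ACC-101 | 4389.98    
ACC-104 | 3448.73    
ACC-105 | 2704       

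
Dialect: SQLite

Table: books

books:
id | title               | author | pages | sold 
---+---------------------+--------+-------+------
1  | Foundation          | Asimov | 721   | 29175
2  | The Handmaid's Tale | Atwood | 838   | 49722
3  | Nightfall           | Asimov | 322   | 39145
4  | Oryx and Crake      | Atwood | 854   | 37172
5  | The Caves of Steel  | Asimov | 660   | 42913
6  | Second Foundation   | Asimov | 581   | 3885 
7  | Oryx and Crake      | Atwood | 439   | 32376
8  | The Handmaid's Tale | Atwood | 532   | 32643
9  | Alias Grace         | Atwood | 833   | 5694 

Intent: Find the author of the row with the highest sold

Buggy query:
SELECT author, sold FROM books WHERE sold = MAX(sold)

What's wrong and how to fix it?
Bug: WHERE is evaluated per row; an aggregate over the whole table isn't defined there

Fix: Use a subquery: WHERE sold = (SELECT MAX(sold) FROM books)

Corrected query:
SELECT author, sold FROM books WHERE sold = (SELECT MAX(sold) FROM books)

Result:
author | sold 
-------+------
Atwood | 49722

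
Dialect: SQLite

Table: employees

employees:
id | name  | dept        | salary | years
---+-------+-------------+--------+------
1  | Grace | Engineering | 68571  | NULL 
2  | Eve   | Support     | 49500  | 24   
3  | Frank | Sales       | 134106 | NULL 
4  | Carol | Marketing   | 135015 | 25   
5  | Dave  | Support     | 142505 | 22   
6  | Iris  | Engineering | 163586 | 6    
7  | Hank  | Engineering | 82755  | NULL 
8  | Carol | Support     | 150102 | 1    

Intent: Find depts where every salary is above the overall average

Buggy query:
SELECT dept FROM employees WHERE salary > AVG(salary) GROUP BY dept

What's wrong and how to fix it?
Bug: WHERE evaluates per row before aggregation, so AVG() is unavailable

Fix: Use a subquery for AVG and a HAVING MIN(...) filter so the condition holds for every row in the group

Corrected query:
SELECT dept FROM employees GROUP BY dept HAVING MIN(salary) > (SELECT AVG(salary) FROM employees)

Result:
dept     
---------
Marketing
Sales    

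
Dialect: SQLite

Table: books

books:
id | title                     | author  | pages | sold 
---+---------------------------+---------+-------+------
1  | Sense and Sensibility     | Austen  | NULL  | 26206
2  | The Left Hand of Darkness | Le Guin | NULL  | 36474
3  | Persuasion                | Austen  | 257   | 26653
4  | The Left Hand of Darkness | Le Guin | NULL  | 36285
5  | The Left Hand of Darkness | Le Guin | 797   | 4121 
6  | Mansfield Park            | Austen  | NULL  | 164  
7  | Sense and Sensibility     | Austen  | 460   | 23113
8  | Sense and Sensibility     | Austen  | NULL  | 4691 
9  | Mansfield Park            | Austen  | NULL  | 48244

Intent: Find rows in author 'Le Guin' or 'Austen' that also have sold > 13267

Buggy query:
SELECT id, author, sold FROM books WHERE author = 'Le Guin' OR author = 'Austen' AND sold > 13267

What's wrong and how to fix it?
Bug: Without parentheses, AND is evaluated before OR, so the sold filter only applies to the 'Austen' branch

Fix: Add parentheses around the OR so the AND applies to both alternatives

Corrected query:
SELECT id, author, sold FROM books WHERE (author = 'Le Guin' OR author = 'Austen') AND sold > 13267

Result:
id | author  | sold 
---+---------+------
1  | Austen  | 26206
2  | Le Guin | 36474
3  | Austen  | 26653
4  | Le Guin | 36285
7  | Austen  | 23113
9  | Austen  | 48244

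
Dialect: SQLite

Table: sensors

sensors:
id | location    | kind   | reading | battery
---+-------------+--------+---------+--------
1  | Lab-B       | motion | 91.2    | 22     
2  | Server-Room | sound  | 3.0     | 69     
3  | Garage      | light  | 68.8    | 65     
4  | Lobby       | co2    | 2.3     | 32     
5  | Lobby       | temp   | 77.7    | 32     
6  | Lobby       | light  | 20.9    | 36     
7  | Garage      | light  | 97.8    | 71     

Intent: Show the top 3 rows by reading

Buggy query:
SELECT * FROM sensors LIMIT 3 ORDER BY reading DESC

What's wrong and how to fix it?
Bug: LIMIT must come after ORDER BY

Fix: Swap the clauses: ORDER BY first, then LIMIT

Corrected query:
SELECT * FROM sensors ORDER BY reading DESC LIMIT 3

Result:
id | location | kind   | reading | battery
---+----------+--------+---------+--------
7  | Garage   | light  | 97.8    | 71     
1  | Lab-B    | motion | 91.2    | 22     
5  | Lobby    | temp   | 77.7    | 32     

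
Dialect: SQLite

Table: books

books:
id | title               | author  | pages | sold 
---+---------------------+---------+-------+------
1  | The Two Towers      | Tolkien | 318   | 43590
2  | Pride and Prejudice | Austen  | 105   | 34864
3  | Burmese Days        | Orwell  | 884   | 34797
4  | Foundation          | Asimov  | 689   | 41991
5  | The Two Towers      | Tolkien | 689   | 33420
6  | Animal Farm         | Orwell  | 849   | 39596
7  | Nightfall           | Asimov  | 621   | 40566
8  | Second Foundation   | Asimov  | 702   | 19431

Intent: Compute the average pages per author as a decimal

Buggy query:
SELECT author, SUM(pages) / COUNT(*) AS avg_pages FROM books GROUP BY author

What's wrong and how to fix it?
Bug: SUM(pages) and COUNT(*) are both integers; the division truncates the fractional part

Fix: Multiply by 1.0 (or CAST to REAL) to force floating-point division

Corrected query:
SELECT author, SUM(pages) * 1.0 / COUNT(*) AS avg_pages FROM books GROUP BY author

Result:
author  | avg_pages 
--------+-----------
Asimov  | 670.666667
Austen  | 105       
Orwell  | 866.5     
Tolkien | 503.5     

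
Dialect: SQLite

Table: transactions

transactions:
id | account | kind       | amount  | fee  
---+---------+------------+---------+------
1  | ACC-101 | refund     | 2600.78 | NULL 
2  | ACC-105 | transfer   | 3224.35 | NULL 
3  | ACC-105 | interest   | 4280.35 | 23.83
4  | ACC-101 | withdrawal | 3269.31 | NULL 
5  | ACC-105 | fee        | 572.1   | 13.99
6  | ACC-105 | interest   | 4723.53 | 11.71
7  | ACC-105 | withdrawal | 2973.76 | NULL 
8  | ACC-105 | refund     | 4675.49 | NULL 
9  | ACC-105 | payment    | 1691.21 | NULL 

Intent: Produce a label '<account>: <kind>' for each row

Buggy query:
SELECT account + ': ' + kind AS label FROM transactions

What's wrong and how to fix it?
Bug: SQLite uses || for string concatenation; + coerces text to numbers (yielding 0)

Fix: Replace + with || to concatenate text

Corrected query:
SELECT account || ': ' || kind AS label FROM transactions

Result:
label              
-------------------
ACC-101: refund    
ACC-105: transfer  
ACC-105: interest  
ACC-101: withdrawal
ACC-105: fee       
ACC-105: interest  
ACC-105: withdrawal
ACC-105: refund    
ACC-105: payment   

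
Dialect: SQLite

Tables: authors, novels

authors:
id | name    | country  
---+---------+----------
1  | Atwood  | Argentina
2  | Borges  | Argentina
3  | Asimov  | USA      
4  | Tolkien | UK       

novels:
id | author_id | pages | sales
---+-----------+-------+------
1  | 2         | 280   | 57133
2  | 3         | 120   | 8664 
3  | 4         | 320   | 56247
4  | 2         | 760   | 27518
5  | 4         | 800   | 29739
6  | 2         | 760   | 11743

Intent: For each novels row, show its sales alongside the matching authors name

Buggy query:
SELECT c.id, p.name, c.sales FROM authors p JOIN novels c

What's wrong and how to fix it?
Bug: Missing join condition: each novels row is matched to all authors rows instead of just its own

Fix: Add ON c.author_id = p.id to the JOIN

Corrected query:
SELECT c.id, p.name, c.sales FROM authors p JOIN novels c ON c.author_id = p.id

Result:
id | name    | sales
---+---------+------
1  | Borges  | 57133
2  | Asimov  | 8664 
3  | Tolkien | 56247
4  | Borges  | 27518
5  | Tolkien | 29739
6  | Borges  | 11743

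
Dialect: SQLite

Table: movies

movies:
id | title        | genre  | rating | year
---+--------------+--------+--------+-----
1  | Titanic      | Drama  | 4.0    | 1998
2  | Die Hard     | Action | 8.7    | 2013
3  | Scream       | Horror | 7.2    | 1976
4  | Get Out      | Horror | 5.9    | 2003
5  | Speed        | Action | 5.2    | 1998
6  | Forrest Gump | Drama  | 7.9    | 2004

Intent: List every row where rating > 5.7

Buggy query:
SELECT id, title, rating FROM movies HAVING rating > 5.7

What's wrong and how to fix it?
Bug: HAVING filters the output of aggregation, but this query has no GROUP BY and no aggregate functions, so SQLite rejects it (HAVING clause on a non-aggregate query); the condition here is per row

Fix: Replace HAVING with WHERE since the condition applies to individual rows

Corrected query:
SELECT id, title, rating FROM movies WHERE rating > 5.7

Result:
id | title        | rating
---+--------------+-------
2  | Die Hard     | 8.7   
3  | Scream       | 7.2   
4  | Get Out      | 5.9   
6  | Forrest Gump | 7.9   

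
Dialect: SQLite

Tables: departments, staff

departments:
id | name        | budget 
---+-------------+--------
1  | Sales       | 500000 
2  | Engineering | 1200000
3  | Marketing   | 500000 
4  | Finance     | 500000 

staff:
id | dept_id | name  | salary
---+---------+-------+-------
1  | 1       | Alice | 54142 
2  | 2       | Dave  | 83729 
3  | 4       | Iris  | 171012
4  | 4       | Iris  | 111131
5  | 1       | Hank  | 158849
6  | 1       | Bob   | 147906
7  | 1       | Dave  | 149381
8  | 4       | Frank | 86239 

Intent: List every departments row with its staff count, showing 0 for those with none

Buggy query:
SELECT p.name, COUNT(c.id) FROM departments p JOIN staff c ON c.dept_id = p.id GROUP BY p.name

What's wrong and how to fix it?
Bug: An inner join excludes parents with zero children

Fix: Use LEFT JOIN so parents without children still appear (COUNT(c.id) gives 0)

Corrected query:
SELECT p.name, COUNT(c.id) FROM departments p LEFT JOIN staff c ON c.dept_id = p.id GROUP BY p.name

Result:
name        | COUNT(c.id)
------------+------------
Engineering | 1          
Finance     | 3          
Marketing   | 0          
Sales       | 4          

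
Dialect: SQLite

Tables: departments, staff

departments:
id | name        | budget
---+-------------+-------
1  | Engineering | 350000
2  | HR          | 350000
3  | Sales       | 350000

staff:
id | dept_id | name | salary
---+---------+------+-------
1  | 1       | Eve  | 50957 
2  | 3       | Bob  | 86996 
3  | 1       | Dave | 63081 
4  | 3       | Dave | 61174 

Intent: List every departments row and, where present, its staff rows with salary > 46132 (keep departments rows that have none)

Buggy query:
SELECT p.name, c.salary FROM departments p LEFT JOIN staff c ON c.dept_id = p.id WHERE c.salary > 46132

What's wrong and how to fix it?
Bug: Filtering c.salary in WHERE discards the NULL rows produced by LEFT JOIN, turning it into an inner join

Fix: Put 'c.salary > 46132' in the JOIN's ON clause instead of WHERE

Corrected query:
SELECT p.name, c.salary FROM departments p LEFT JOIN staff c ON c.dept_id = p.id AND c.salary > 46132

Result:
name        | salary
------------+-------
Engineering | 50957 
Engineering | 63081 
HR          | NULL  
Sales       | 61174 
Sales       | 86996 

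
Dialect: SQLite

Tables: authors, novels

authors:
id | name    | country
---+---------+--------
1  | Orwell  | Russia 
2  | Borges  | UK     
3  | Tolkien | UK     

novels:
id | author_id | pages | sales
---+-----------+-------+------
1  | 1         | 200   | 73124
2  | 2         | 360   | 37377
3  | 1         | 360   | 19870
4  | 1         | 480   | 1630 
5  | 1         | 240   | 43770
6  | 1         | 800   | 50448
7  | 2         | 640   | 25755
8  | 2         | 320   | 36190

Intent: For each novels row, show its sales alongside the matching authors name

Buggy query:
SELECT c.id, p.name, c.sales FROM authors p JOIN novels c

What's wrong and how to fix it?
Bug: JOIN with no ON clause produces a cartesian product; every novels row pairs with every authors row

Fix: Add ON c.author_id = p.id to the JOIN

Corrected query:
SELECT c.id, p.name, c.sales FROM authors p JOIN novels c ON c.author_id = p.id

Result:
id | name   | sales
---+--------+------
1  | Orwell | 73124
2  | Borges | 37377
3  | Orwell | 19870
4  | Orwell | 1630 
5  | Orwell | 43770
6  | Orwell | 50448
7  | Borges | 25755
8  | Borges | 36190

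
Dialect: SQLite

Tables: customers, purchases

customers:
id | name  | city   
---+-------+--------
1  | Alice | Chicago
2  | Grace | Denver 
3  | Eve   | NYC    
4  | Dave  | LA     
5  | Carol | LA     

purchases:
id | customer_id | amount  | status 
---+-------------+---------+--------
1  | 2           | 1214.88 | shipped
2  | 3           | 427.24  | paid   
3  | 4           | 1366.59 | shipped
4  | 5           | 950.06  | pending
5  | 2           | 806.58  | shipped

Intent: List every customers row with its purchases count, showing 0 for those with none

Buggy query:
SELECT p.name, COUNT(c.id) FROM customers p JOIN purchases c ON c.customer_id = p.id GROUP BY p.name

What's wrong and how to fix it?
Bug: INNER JOIN drops customers rows that have no matching purchases rows

Fix: Switch to LEFT JOIN to retain unmatched parent rows

Corrected query:
SELECT p.name, COUNT(c.id) FROM customers p LEFT JOIN purchases c ON c.customer_id = p.id GROUP BY p.name

Result:
name  | COUNT(c.id)
------+------------
Alice | 0          
Carol | 1          
Dave  | 1          
Eve   | 1          
Grace | 2          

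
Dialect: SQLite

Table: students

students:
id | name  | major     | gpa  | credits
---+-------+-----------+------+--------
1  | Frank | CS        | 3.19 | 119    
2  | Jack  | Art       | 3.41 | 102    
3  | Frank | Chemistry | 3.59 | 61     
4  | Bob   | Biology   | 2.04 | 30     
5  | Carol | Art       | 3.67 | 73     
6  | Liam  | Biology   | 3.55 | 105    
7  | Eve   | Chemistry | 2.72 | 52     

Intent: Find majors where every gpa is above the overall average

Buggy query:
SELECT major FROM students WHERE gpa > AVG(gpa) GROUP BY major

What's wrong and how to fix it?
Bug: AVG() is an aggregate; it can't sit directly in WHERE

Fix: Use a subquery for AVG and a HAVING MIN(...) filter so the condition holds for every row in the group

Corrected query:
SELECT major FROM students GROUP BY major HAVING MIN(gpa) > (SELECT AVG(gpa) FROM students)

Result:
major
-----
Art  
CS   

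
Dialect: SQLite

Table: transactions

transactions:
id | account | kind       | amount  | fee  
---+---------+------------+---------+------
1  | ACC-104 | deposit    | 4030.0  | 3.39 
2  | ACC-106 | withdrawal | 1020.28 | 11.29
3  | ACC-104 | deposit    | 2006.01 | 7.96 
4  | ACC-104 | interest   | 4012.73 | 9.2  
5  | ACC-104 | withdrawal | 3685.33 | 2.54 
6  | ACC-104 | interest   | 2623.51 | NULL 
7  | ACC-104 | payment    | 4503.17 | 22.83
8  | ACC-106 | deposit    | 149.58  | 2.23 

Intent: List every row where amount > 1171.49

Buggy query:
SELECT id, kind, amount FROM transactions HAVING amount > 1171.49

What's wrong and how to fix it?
Bug: This is a non-aggregate query (no GROUP BY, no aggregates), so in SQLite the HAVING clause is invalid here; a row-level condition belongs in WHERE

Fix: Replace HAVING with WHERE since the condition applies to individual rows

Corrected query:
SELECT id, kind, amount FROM transactions WHERE amount > 1171.49

Result:
id | kind       | amount 
---+------------+--------
1  | deposit    | 4030   
3  | deposit    | 2006.01
4  | interest   | 4012.73
5  | withdrawal | 3685.33
6  | interest   | 2623.51
7  | payment    | 4503.17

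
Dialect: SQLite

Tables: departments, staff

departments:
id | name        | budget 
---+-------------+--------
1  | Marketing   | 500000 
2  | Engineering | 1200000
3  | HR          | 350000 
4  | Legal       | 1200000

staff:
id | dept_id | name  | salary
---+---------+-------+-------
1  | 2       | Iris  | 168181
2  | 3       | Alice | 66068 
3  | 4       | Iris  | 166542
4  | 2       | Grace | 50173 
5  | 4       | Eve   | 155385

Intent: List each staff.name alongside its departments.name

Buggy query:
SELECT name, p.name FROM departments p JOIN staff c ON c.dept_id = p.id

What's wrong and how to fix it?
Bug: 'name' exists in both joined tables, so the database can't tell which one is meant

Fix: Prefix ambiguous columns with the table alias

Corrected query:
SELECT c.name, p.name FROM departments p JOIN staff c ON c.dept_id = p.id

Result:
name  | name       
------+------------
Iris  | Engineering
Alice | HR         
Iris  | Legal      
Grace | Engineering
Eve   | Legal      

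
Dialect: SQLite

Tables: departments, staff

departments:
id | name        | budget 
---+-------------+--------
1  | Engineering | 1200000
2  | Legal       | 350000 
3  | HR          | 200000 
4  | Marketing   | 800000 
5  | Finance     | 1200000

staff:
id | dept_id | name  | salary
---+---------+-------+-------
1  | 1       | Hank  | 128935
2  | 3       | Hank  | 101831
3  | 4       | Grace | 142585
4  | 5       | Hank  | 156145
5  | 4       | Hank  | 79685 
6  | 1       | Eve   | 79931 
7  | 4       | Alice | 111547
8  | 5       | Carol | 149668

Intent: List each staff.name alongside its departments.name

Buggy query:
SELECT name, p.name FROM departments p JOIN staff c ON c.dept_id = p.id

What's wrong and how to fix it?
Bug: Both tables have a 'name' column; the unqualified reference is ambiguous

Fix: Prefix ambiguous columns with the table alias

Corrected query:
SELECT c.name, p.name FROM departments p JOIN staff c ON c.dept_id = p.id

Result:
name  | name       
------+------------
Hank  | Engineering
Hank  | HR         
Grace | Marketing  
Hank  | Finance    
Hank  | Marketing  
Eve   | Engineering
Alice | Marketing  
Carol | Finance    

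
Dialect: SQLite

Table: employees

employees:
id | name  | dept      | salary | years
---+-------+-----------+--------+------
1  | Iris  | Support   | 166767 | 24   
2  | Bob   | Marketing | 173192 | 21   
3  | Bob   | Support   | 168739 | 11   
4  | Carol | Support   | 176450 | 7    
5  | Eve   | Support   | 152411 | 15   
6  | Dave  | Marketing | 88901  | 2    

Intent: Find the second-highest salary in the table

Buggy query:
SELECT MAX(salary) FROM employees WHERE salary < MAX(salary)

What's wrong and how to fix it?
Bug: The inner MAX is an aggregate inside WHERE, which is not allowed

Fix: Put the inner MAX in a scalar subquery

Corrected query:
SELECT MAX(salary) FROM employees WHERE salary < (SELECT MAX(salary) FROM employees)

Result:
MAX(salary)
-----------
173192     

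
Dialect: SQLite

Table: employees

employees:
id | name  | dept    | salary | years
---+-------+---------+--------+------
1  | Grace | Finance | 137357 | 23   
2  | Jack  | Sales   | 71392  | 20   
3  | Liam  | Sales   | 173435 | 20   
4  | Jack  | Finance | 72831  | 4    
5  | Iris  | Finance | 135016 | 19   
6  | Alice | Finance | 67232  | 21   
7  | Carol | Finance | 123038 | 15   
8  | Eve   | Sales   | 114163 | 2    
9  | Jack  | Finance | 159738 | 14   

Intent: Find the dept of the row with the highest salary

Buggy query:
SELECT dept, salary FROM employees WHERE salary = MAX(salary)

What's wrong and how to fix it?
Bug: MAX(salary) is an aggregate and cannot be used directly in WHERE

Fix: Use a subquery: WHERE salary = (SELECT MAX(salary) FROM employees)

Corrected query:
SELECT dept, salary FROM employees WHERE salary = (SELECT MAX(salary) FROM employees)

Result:
dept  | salary
------+-------
Sales | 173435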